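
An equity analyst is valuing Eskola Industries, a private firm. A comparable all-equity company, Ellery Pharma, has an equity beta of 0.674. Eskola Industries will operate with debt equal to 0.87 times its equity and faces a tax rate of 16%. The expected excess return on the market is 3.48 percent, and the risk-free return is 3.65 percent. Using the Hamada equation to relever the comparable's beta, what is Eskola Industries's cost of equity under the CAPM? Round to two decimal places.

7.71%

β_L = β_U × [1 + (1 − t)(D/E)] = 0.674 × [1 + (1 − 0.16) × 0.87]
    = 0.674 × [1 + 0.84 × 0.87] = 0.674 × 1.7308 = 1.1666
E(R) = R_f + β_L × MRP = 3.65% + 1.1666 × 3.48% = 7.71%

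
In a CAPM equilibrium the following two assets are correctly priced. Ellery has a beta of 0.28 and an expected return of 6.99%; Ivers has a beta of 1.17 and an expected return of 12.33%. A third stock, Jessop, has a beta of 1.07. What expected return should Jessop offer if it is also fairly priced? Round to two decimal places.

MRP (SML slope) = (12.33% − 6.99%) / (1.17 − 0.28) = 5.34% / 0.89 = 6.0000%
R_f (intercept) = 6.99% − 0.28 × 6.0000% = 5.3100%
E(R_Jessop) = R_f + β × MRP = 5.3100% + 1.07 × 6.0000% = 11.73%

11.73%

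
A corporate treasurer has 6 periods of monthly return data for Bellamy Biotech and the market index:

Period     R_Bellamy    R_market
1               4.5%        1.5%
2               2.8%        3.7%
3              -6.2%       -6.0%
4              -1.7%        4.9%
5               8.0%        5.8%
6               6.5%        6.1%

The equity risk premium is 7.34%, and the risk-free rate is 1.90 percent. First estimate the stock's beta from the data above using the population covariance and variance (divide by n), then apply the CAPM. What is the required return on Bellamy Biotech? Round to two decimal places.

Mean R_i = (4.5 + 2.8 − 6.2 − 1.7 + 8.0 + 6.5) / 6 = 2.3167%
Mean R_m = (1.5 + 3.7 − 6.0 + 4.9 + 5.8 + 6.1) / 6 = 2.6667%
Σ(R_i − R̄_i)(R_m − R̄_m) = 94.9633  ⇒  Cov = 94.9633 / 6 = 15.8272
Σ(R_m − R̄_m)² = 104.1333  ⇒  Var(R_m) = 104.1333 / 6 = 17.3556
β = Cov / Var(R_m) = 15.8272 / 17.3556 = 0.9119
E(R) = R_f + β × MRP = 1.90% + 0.9119 × 7.34% = 8.59%

8.59%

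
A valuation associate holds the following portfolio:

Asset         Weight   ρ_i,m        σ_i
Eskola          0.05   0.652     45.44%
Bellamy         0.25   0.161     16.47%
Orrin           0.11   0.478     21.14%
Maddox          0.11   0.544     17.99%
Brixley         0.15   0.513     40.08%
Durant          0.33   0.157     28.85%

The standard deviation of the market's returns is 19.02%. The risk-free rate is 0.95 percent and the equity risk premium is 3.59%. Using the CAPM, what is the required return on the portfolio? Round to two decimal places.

2.63%

β_Eskola = 0.652 × 45.44% / 19.02% = 1.5577
β_Bellamy = 0.161 × 16.47% / 19.02% = 0.1394
β_Orrin = 0.478 × 21.14% / 19.02% = 0.5313
β_Maddox = 0.544 × 17.99% / 19.02% = 0.5145
β_Brixley = 0.513 × 40.08% / 19.02% = 1.0810
β_Durant = 0.157 × 28.85% / 19.02% = 0.2381
β_P = Σ w_i β_i = 0.05×1.5577 + 0.25×0.1394 + 0.11×0.5313 + 0.11×0.5145 + 0.15×1.0810 + 0.33×0.2381 = 0.4685
E(R_P) = R_f + β_P × MRP = 0.95% + 0.4685 × 3.59% = 2.63%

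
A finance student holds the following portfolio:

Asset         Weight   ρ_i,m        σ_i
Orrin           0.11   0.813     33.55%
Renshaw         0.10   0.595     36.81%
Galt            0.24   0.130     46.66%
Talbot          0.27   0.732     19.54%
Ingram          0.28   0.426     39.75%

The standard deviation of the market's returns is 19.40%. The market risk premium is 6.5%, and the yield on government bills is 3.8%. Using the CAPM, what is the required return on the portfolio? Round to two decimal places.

8.91%

β_Orrin = 0.813 × 33.55% / 19.40% = 1.4060
β_Renshaw = 0.595 × 36.81% / 19.40% = 1.1290
β_Galt = 0.130 × 46.66% / 19.40% = 0.3127
β_Talbot = 0.732 × 19.54% / 19.40% = 0.7373
β_Ingram = 0.426 × 39.75% / 19.40% = 0.8729
β_P = Σ w_i β_i = 0.11×1.4060 + 0.10×1.1290 + 0.24×0.3127 + 0.27×0.7373 + 0.28×0.8729 = 0.7861
E(R_P) = R_f + β_P × MRP = 3.8% + 0.7861 × 6.5% = 8.91%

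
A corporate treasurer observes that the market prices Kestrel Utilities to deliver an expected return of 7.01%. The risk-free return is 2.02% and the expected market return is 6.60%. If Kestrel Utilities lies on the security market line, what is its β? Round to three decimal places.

1.090

MRP = 6.60% − 2.02% = 4.58%
β = (E(R) − R_f) / MRP = (7.01% − 2.02%) / 4.58% = 4.99% / 4.58% = 1.090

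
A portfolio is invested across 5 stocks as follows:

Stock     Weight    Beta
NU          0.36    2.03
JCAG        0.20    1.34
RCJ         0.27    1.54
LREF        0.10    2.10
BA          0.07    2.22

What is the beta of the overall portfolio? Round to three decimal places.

β_P = Σ w_i β_i = 0.36×2.03 + 0.20×1.34 + 0.27×1.54 + 0.10×2.10 + 0.07×2.22 = 1.7800

1.780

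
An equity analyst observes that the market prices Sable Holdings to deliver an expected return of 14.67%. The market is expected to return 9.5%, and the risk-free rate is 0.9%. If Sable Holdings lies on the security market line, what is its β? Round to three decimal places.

MRP = 9.5% − 0.9% = 8.60%
β = (E(R) − R_f) / MRP = (14.67% − 0.9%) / 8.6% = 13.77% / 8.6% = 1.601

1.601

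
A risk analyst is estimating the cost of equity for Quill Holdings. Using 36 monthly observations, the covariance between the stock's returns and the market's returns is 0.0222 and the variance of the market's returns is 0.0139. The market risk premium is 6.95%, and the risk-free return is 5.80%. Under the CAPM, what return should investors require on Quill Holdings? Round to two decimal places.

β = Cov(R_i, R_m) / Var(R_m) = 0.0222 / 0.0139 = 1.5971
E(R) = R_f + β × MRP = 5.80% + 1.5971 × 6.95% = 16.90%

16.90%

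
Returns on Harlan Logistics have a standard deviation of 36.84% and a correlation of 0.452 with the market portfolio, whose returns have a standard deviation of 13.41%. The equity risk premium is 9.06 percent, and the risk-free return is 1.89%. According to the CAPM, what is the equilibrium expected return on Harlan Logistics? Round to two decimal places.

13.14%

β = ρ × σ_i / σ_m = 0.452 × 36.84% / 13.41% = 1.2417
E(R) = 1.89% + 1.2417 × 9.06% = 13.14%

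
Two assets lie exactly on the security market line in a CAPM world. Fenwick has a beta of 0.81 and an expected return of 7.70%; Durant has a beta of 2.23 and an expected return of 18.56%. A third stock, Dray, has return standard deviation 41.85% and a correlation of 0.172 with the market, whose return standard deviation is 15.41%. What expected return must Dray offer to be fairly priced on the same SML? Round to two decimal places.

5.08%

MRP = (18.56% − 7.70%) / (2.23 − 0.81) = 7.6479%
R_f = 7.70% − 0.81 × 7.6479% = 1.5052%
β_Dray = ρ·σ_i/σ_m = 0.172 × 41.85 / 15.41 = 0.4671
E(R_Dray) = R_f + β × MRP = 1.5052% + 0.4671 × 7.6479% = 5.08%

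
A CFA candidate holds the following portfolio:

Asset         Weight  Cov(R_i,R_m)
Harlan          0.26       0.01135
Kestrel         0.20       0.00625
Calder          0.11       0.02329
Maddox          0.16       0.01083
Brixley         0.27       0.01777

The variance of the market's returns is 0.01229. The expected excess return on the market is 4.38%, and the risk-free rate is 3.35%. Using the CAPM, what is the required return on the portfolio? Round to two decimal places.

β_Harlan = 0.01135 / 0.01229 = 0.9235
β_Kestrel = 0.00625 / 0.01229 = 0.5085
β_Calder = 0.02329 / 0.01229 = 1.8950
β_Maddox = 0.01083 / 0.01229 = 0.8812
β_Brixley = 0.01777 / 0.01229 = 1.4459
β_P = Σ w_i β_i = 0.26×0.9235 + 0.20×0.5085 + 0.11×1.8950 + 0.16×0.8812 + 0.27×1.4459 = 1.0816
E(R_P) = R_f + β_P × MRP = 3.35% + 1.0816 × 4.38% = 8.09%

8.09%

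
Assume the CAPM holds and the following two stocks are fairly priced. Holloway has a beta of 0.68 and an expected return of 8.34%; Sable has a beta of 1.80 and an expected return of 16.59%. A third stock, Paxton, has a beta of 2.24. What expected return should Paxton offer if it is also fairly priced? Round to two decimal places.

19.83%

MRP (SML slope) = (16.59% − 8.34%) / (1.80 − 0.68) = 8.25% / 1.12 = 7.3661%
R_f (intercept) = 8.34% − 0.68 × 7.3661% = 3.3311%
E(R_Paxton) = R_f + β × MRP = 3.3311% + 2.24 × 7.3661% = 19.83%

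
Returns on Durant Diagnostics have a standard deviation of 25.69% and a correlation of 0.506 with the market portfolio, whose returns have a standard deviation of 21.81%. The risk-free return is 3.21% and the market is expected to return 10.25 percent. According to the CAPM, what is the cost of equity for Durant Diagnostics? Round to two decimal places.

β = ρ × σ_i / σ_m = 0.506 × 25.69% / 21.81% = 0.5960
MRP = 10.25% − 3.21% = 7.04%
E(R) = 3.21% + 0.5960 × 7.04% = 7.41%

7.41%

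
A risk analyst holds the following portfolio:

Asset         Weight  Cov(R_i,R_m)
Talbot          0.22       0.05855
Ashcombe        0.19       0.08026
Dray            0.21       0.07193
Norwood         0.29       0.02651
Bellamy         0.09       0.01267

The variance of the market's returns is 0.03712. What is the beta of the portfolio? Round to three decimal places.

β_Talbot = 0.05855 / 0.03712 = 1.5773
β_Ashcombe = 0.08026 / 0.03712 = 2.1622
β_Dray = 0.07193 / 0.03712 = 1.9378
β_Norwood = 0.02651 / 0.03712 = 0.7142
β_Bellamy = 0.01267 / 0.03712 = 0.3413
β_P = Σ w_i β_i = 0.22×1.5773 + 0.19×2.1622 + 0.21×1.9378 + 0.29×0.7142 + 0.09×0.3413 = 1.4026

1.403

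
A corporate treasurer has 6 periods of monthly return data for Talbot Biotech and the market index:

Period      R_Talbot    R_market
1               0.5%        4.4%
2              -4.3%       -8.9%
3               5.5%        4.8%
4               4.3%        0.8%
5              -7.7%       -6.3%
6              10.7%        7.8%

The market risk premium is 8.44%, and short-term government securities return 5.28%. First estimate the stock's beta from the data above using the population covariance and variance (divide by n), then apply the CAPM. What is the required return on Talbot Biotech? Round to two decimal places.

12.83%

Mean R_i = (0.5 − 4.3 + 5.5 + 4.3 − 7.7 + 10.7) / 6 = 1.5000%
Mean R_m = (4.4 − 8.9 + 4.8 + 0.8 − 6.3 + 7.8) / 6 = 0.4333%
Σ(R_i − R̄_i)(R_m − R̄_m) = 198.3800  ⇒  Cov = 198.3800 / 6 = 33.0633
Σ(R_m − R̄_m)² = 221.6533  ⇒  Var(R_m) = 221.6533 / 6 = 36.9422
β = Cov / Var(R_m) = 33.0633 / 36.9422 = 0.8950
E(R) = R_f + β × MRP = 5.28% + 0.8950 × 8.44% = 12.83%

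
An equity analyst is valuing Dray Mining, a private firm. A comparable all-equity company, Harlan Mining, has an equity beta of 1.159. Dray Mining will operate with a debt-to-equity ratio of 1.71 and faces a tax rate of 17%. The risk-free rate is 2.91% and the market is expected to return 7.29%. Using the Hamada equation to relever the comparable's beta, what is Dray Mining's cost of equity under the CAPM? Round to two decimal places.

15.19%

β_L = β_U × [1 + (1 − t)(D/E)] = 1.159 × [1 + (1 − 0.17) × 1.71]
    = 1.159 × [1 + 0.83 × 1.71] = 1.159 × 2.4193 = 2.8040
MRP = 7.29% − 2.91% = 4.38%
E(R) = R_f + β_L × MRP = 2.91% + 2.8040 × 4.38% = 15.19%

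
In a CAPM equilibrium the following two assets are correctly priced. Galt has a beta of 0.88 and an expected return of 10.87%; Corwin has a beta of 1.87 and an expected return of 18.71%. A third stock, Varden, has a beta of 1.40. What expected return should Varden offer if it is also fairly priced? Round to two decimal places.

14.99%

MRP (SML slope) = (18.71% − 10.87%) / (1.87 − 0.88) = 7.84% / 0.99 = 7.9192%
R_f (intercept) = 10.87% − 0.88 × 7.9192% = 3.9011%
E(R_Varden) = R_f + β × MRP = 3.9011% + 1.40 × 7.9192% = 14.99%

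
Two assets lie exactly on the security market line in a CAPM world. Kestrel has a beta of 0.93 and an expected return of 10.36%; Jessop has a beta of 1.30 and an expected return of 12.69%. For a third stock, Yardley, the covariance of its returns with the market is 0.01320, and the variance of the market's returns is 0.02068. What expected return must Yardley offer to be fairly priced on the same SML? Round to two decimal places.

MRP = (12.69% − 10.36%) / (1.30 − 0.93) = 6.2973%
R_f = 10.36% − 0.93 × 6.2973% = 4.5035%
β_Yardley = Cov / Var(R_m) = 0.01320 / 0.02068 = 0.6383
E(R_Yardley) = R_f + β × MRP = 4.5035% + 0.6383 × 6.2973% = 8.52%

8.52%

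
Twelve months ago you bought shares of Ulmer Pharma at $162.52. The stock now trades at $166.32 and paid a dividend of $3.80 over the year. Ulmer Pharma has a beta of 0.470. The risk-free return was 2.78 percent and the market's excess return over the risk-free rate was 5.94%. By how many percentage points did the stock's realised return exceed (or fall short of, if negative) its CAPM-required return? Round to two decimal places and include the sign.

-0.90%

Realised HPR = (P1 + D1 − P0) / P0 = (166.32 + 3.80 − 162.52) / 162.52 = 7.60 / 162.52 = 4.6763%
CAPM required = R_f + β·MRP = 2.78% + 0.470 × 5.94% = 5.57180%
α = realised − required = 4.6763% − 5.57180% = -0.90%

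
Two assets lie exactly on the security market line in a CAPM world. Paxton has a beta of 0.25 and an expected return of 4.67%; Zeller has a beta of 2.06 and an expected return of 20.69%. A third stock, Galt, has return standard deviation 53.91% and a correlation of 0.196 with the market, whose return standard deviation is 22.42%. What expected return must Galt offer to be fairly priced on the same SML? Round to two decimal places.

6.63%

MRP = (20.69% − 4.67%) / (2.06 − 0.25) = 8.8508%
R_f = 4.67% − 0.25 × 8.8508% = 2.4573%
β_Galt = ρ·σ_i/σ_m = 0.196 × 53.91 / 22.42 = 0.4713
E(R_Galt) = R_f + β × MRP = 2.4573% + 0.4713 × 8.8508% = 6.63%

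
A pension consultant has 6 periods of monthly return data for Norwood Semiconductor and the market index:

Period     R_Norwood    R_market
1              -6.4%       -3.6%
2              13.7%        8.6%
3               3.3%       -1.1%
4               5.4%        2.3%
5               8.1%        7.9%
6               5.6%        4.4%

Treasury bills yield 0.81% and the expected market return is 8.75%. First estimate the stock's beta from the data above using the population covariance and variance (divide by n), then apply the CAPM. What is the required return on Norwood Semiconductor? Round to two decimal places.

10.67%

Mean R_i = (-6.4 + 13.7 + 3.3 + 5.4 + 8.1 + 5.6) / 6 = 4.9500%
Mean R_m = (-3.6 + 8.6 − 1.1 + 2.3 + 7.9 + 4.4) / 6 = 3.0833%
Σ(R_i − R̄_i)(R_m − R̄_m) = 146.7050  ⇒  Cov = 146.7050 / 6 = 24.4508
Σ(R_m − R̄_m)² = 118.1483  ⇒  Var(R_m) = 118.1483 / 6 = 19.6914
β = Cov / Var(R_m) = 24.4508 / 19.6914 = 1.2417
MRP = 8.75% − 0.81% = 7.94%
E(R) = R_f + β × MRP = 0.81% + 1.2417 × 7.94% = 10.67%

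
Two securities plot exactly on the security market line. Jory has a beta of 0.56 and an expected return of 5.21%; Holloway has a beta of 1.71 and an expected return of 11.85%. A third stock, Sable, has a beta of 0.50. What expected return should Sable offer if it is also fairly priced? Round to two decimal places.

4.86%

MRP (SML slope) = (11.85% − 5.21%) / (1.71 − 0.56) = 6.64% / 1.15 = 5.7739%
R_f (intercept) = 5.21% − 0.56 × 5.7739% = 1.9766%
E(R_Sable) = R_f + β × MRP = 1.9766% + 0.50 × 5.7739% = 4.86%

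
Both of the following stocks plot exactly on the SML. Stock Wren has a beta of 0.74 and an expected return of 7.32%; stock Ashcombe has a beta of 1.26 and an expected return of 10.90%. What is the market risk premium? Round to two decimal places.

6.88%

Both satisfy E(R) = R_f + β·MRP, so the slope of the SML is
MRP = (10.90% − 7.32%) / (1.26 − 0.74) = 3.58% / 0.52 = 6.8846%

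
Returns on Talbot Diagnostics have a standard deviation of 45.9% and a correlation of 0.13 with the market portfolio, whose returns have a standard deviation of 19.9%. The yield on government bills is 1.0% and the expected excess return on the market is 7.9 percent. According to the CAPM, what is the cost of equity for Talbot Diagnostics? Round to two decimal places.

β = ρ × σ_i / σ_m = 0.13 × 45.9% / 19.9% = 0.2998
E(R) = 1.0% + 0.2998 × 7.9% = 3.37%

3.37%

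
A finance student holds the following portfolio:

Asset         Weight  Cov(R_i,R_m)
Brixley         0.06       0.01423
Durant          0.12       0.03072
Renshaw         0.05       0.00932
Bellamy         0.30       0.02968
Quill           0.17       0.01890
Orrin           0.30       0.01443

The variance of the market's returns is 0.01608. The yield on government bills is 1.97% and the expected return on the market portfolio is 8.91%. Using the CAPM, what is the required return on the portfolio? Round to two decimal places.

β_Brixley = 0.01423 / 0.01608 = 0.8850
β_Durant = 0.03072 / 0.01608 = 1.9104
β_Renshaw = 0.00932 / 0.01608 = 0.5796
β_Bellamy = 0.02968 / 0.01608 = 1.8458
β_Quill = 0.01890 / 0.01608 = 1.1754
β_Orrin = 0.01443 / 0.01608 = 0.8974
β_P = Σ w_i β_i = 0.06×0.8850 + 0.12×1.9104 + 0.05×0.5796 + 0.30×1.8458 + 0.17×1.1754 + 0.30×0.8974 = 1.3341
MRP = 8.91% − 1.97% = 6.94%
E(R_P) = R_f + β_P × MRP = 1.97% + 1.3341 × 6.94% = 11.23%

11.23%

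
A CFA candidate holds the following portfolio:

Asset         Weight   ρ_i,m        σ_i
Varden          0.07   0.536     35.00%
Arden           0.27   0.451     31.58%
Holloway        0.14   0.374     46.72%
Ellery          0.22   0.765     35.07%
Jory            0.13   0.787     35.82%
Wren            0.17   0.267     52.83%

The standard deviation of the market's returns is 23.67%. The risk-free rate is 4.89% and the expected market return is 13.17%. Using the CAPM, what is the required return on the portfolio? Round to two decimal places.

β_Varden = 0.536 × 35.00% / 23.67% = 0.7926
β_Arden = 0.451 × 31.58% / 23.67% = 0.6017
β_Holloway = 0.374 × 46.72% / 23.67% = 0.7382
β_Ellery = 0.765 × 35.07% / 23.67% = 1.1334
β_Jory = 0.787 × 35.82% / 23.67% = 1.1910
β_Wren = 0.267 × 52.83% / 23.67% = 0.5959
β_P = Σ w_i β_i = 0.07×0.7926 + 0.27×0.6017 + 0.14×0.7382 + 0.22×1.1334 + 0.13×1.1910 + 0.17×0.5959 = 0.8268
MRP = 13.17% − 4.89% = 8.28%
E(R_P) = R_f + β_P × MRP = 4.89% + 0.8268 × 8.28% = 11.74%

11.74%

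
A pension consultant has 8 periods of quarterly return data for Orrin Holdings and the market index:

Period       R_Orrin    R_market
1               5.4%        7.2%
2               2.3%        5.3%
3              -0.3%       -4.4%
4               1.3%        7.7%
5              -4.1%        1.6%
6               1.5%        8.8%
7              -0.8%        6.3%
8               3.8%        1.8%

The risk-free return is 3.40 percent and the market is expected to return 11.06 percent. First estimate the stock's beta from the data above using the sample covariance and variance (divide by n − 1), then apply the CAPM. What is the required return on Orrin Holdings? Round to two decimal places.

5.21%

Mean R_i = (5.4 + 2.3 − 0.3 + 1.3 − 4.1 + 1.5 − 0.8 + 3.8) / 8 = 1.1375%
Mean R_m = (7.2 + 5.3 − 4.4 + 7.7 + 1.6 + 8.8 + 6.3 + 1.8) / 8 = 4.2875%
Σ(R_i − R̄_i)(R_m − R̄_m) = 31.8238  ⇒  Cov = 31.8238 / 7 = 4.5463
Σ(R_m − R̄_m)² = 134.4488  ⇒  Var(R_m) = 134.4488 / 7 = 19.2070
β = Cov / Var(R_m) = 4.5463 / 19.2070 = 0.2367
MRP = 11.06% − 3.40% = 7.66%
E(R) = R_f + β × MRP = 3.40% + 0.2367 × 7.66% = 5.21%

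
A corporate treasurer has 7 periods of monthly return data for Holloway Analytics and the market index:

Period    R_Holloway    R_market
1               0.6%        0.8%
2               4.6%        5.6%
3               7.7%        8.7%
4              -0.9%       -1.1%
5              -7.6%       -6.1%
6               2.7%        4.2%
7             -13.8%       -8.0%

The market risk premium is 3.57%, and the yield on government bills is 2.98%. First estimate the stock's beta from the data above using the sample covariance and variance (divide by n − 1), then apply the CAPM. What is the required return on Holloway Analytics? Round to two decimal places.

7.20%

Mean R_i = (0.6 + 4.6 + 7.7 − 0.9 − 7.6 + 2.7 − 13.8) / 7 = -0.9571%
Mean R_m = (0.8 + 5.6 + 8.7 − 1.1 − 6.1 + 4.2 − 8.0) / 7 = 0.5857%
Σ(R_i − R̄_i)(R_m − R̄_m) = 266.2443  ⇒  Cov = 266.2443 / 6 = 44.3741
Σ(R_m − R̄_m)² = 225.3486  ⇒  Var(R_m) = 225.3486 / 6 = 37.5581
β = Cov / Var(R_m) = 44.3741 / 37.5581 = 1.1815
E(R) = R_f + β × MRP = 2.98% + 1.1815 × 3.57% = 7.20%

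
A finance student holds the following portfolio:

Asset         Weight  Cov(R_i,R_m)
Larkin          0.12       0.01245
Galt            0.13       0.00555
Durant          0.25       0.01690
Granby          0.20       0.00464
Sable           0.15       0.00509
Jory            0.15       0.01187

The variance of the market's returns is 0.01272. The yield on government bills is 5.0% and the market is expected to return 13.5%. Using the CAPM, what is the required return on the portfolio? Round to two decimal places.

β_Larkin = 0.01245 / 0.01272 = 0.9788
β_Galt = 0.00555 / 0.01272 = 0.4363
β_Durant = 0.01690 / 0.01272 = 1.3286
β_Granby = 0.00464 / 0.01272 = 0.3648
β_Sable = 0.00509 / 0.01272 = 0.4002
β_Jory = 0.01187 / 0.01272 = 0.9332
β_P = Σ w_i β_i = 0.12×0.9788 + 0.13×0.4363 + 0.25×1.3286 + 0.20×0.3648 + 0.15×0.4002 + 0.15×0.9332 = 0.7793
MRP = 13.5% − 5.0% = 8.50%
E(R_P) = R_f + β_P × MRP = 5.0% + 0.7793 × 8.5% = 11.62%

11.62%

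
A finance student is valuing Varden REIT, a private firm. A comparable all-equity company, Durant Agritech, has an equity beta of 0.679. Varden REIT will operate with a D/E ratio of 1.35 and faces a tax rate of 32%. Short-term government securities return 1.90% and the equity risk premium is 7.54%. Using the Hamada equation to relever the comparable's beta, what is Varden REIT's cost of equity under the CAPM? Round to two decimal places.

β_L = β_U × [1 + (1 − t)(D/E)] = 0.679 × [1 + (1 − 0.32) × 1.35]
    = 0.679 × [1 + 0.68 × 1.35] = 0.679 × 1.9180 = 1.3023
E(R) = R_f + β_L × MRP = 1.90% + 1.3023 × 7.54% = 11.72%

11.72%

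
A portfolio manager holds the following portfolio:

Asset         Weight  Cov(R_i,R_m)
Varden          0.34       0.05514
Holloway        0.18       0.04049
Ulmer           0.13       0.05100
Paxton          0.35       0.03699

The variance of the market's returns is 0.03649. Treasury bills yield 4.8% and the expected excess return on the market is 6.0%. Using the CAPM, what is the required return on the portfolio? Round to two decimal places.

β_Varden = 0.05514 / 0.03649 = 1.5111
β_Holloway = 0.04049 / 0.03649 = 1.1096
β_Ulmer = 0.05100 / 0.03649 = 1.3976
β_Paxton = 0.03699 / 0.03649 = 1.0137
β_P = Σ w_i β_i = 0.34×1.5111 + 0.18×1.1096 + 0.13×1.3976 + 0.35×1.0137 = 1.2500
E(R_P) = R_f + β_P × MRP = 4.8% + 1.2500 × 6.0% = 12.30%

12.30%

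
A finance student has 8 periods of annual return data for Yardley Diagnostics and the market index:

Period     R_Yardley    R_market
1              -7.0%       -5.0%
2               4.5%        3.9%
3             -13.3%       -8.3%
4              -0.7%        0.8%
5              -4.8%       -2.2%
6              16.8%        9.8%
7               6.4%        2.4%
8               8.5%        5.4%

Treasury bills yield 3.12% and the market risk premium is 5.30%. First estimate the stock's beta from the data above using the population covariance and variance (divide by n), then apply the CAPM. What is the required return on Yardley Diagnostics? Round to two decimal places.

Mean R_i = (-7.0 + 4.5 − 13.3 − 0.7 − 4.8 + 16.8 + 6.4 + 8.5) / 8 = 1.3000%
Mean R_m = (-5.0 + 3.9 − 8.3 + 0.8 − 2.2 + 9.8 + 2.4 + 5.4) / 8 = 0.8500%
Σ(R_i − R̄_i)(R_m − R̄_m) = 390.0000  ⇒  Cov = 390.0000 / 8 = 48.7500
Σ(R_m − R̄_m)² = 239.7600  ⇒  Var(R_m) = 239.7600 / 8 = 29.9700
β = Cov / Var(R_m) = 48.7500 / 29.9700 = 1.6266
E(R) = R_f + β × MRP = 3.12% + 1.6266 × 5.30% = 11.74%

11.74%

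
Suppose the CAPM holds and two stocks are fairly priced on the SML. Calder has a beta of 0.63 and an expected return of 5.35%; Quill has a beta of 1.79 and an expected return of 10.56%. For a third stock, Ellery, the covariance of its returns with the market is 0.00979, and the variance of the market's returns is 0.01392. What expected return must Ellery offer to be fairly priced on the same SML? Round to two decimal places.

5.68%

MRP = (10.56% − 5.35%) / (1.79 − 0.63) = 4.4914%
R_f = 5.35% − 0.63 × 4.4914% = 2.5204%
β_Ellery = Cov / Var(R_m) = 0.00979 / 0.01392 = 0.7033
E(R_Ellery) = R_f + β × MRP = 2.5204% + 0.7033 × 4.4914% = 5.68%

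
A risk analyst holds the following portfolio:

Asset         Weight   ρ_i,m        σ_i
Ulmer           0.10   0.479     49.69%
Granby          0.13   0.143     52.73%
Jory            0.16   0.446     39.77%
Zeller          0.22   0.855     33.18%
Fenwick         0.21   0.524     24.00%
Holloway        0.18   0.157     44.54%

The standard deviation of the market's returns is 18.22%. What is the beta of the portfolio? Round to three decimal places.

β_Ulmer = 0.479 × 49.69% / 18.22% = 1.3063
β_Granby = 0.143 × 52.73% / 18.22% = 0.4139
β_Jory = 0.446 × 39.77% / 18.22% = 0.9735
β_Zeller = 0.855 × 33.18% / 18.22% = 1.5570
β_Fenwick = 0.524 × 24.00% / 18.22% = 0.6902
β_Holloway = 0.157 × 44.54% / 18.22% = 0.3838
β_P = Σ w_i β_i = 0.10×1.3063 + 0.13×0.4139 + 0.16×0.9735 + 0.22×1.5570 + 0.21×0.6902 + 0.18×0.3838 = 0.8968

0.897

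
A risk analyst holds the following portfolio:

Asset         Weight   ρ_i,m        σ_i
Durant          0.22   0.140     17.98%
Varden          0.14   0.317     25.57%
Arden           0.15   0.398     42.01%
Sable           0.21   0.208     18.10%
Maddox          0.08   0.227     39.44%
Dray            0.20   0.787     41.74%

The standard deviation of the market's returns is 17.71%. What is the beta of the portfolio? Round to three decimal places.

0.693

β_Durant = 0.140 × 17.98% / 17.71% = 0.1421
β_Varden = 0.317 × 25.57% / 17.71% = 0.4577
β_Arden = 0.398 × 42.01% / 17.71% = 0.9441
β_Sable = 0.208 × 18.10% / 17.71% = 0.2126
β_Maddox = 0.227 × 39.44% / 17.71% = 0.5055
β_Dray = 0.787 × 41.74% / 17.71% = 1.8548
β_P = Σ w_i β_i = 0.22×0.1421 + 0.14×0.4577 + 0.15×0.9441 + 0.21×0.2126 + 0.08×0.5055 + 0.20×1.8548 = 0.6930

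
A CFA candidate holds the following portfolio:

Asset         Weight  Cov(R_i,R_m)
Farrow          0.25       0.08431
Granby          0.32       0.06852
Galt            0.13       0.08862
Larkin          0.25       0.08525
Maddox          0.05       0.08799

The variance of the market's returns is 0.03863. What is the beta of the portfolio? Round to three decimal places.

2.077

β_Farrow = 0.08431 / 0.03863 = 2.1825
β_Granby = 0.06852 / 0.03863 = 1.7738
β_Galt = 0.08862 / 0.03863 = 2.2941
β_Larkin = 0.08525 / 0.03863 = 2.2068
β_Maddox = 0.08799 / 0.03863 = 2.2778
β_P = Σ w_i β_i = 0.25×2.1825 + 0.32×1.7738 + 0.13×2.2941 + 0.25×2.2068 + 0.05×2.2778 = 2.0771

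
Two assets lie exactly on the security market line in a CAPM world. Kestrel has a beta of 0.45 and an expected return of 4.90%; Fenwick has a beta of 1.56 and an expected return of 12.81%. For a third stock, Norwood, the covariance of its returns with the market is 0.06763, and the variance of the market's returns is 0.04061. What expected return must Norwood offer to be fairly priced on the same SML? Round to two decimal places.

MRP = (12.81% − 4.90%) / (1.56 − 0.45) = 7.1261%
R_f = 4.90% − 0.45 × 7.1261% = 1.6933%
β_Norwood = Cov / Var(R_m) = 0.06763 / 0.04061 = 1.6654
E(R_Norwood) = R_f + β × MRP = 1.6933% + 1.6654 × 7.1261% = 13.56%

13.56%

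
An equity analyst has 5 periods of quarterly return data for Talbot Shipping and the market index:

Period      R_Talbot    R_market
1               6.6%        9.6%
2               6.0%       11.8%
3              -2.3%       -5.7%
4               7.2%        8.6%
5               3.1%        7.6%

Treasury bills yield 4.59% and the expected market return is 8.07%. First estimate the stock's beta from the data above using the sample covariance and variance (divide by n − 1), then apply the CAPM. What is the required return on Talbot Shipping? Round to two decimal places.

6.43%

Mean R_i = (6.6 + 6.0 − 2.3 + 7.2 + 3.1) / 5 = 4.1200%
Mean R_m = (9.6 + 11.8 − 5.7 + 8.6 + 7.6) / 5 = 6.3800%
Σ(R_i − R̄_i)(R_m − R̄_m) = 101.3220  ⇒  Cov = 101.3220 / 4 = 25.3305
Σ(R_m − R̄_m)² = 192.0880  ⇒  Var(R_m) = 192.0880 / 4 = 48.0220
β = Cov / Var(R_m) = 25.3305 / 48.0220 = 0.5275
MRP = 8.07% − 4.59% = 3.48%
E(R) = R_f + β × MRP = 4.59% + 0.5275 × 3.48% = 6.43%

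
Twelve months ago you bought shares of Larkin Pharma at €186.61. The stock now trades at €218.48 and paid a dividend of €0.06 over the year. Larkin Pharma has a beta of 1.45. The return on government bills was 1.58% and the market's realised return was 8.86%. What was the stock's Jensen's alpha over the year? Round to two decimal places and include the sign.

+4.97%

Realised HPR = (P1 + D1 − P0) / P0 = (218.48 + 0.06 − 186.61) / 186.61 = 31.93 / 186.61 = 17.1106%
MRP = 8.86% − 1.58% = 7.28%
CAPM required = R_f + β·MRP = 1.58% + 1.45 × 7.28% = 12.1360%
α = realised − required = 17.1106% − 12.1360% = +4.97%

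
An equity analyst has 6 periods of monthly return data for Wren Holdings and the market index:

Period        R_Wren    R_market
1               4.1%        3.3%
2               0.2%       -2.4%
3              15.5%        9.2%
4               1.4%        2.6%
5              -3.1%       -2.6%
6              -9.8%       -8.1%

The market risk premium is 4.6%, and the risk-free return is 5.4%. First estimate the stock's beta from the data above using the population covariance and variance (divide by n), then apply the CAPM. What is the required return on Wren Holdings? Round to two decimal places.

Mean R_i = (4.1 + 0.2 + 15.5 + 1.4 − 3.1 − 9.8) / 6 = 1.3833%
Mean R_m = (3.3 − 2.4 + 9.2 + 2.6 − 2.6 − 8.1) / 6 = 0.3333%
Σ(R_i − R̄_i)(R_m − R̄_m) = 243.9633  ⇒  Cov = 243.9633 / 6 = 40.6606
Σ(R_m − R̄_m)² = 179.7533  ⇒  Var(R_m) = 179.7533 / 6 = 29.9589
β = Cov / Var(R_m) = 40.6606 / 29.9589 = 1.3572
E(R) = R_f + β × MRP = 5.4% + 1.3572 × 4.6% = 11.64%

11.64%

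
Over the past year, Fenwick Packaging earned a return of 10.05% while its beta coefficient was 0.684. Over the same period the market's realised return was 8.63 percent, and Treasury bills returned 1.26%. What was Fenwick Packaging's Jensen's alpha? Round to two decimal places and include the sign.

Market excess return = 8.63% − 1.26% = 7.37%
CAPM benchmark = R_f + β(R_m − R_f) = 1.26% + 0.684 × 7.37% = 6.30108%
α = actual − benchmark = 10.05% − 6.30108% = +3.75%

+3.75%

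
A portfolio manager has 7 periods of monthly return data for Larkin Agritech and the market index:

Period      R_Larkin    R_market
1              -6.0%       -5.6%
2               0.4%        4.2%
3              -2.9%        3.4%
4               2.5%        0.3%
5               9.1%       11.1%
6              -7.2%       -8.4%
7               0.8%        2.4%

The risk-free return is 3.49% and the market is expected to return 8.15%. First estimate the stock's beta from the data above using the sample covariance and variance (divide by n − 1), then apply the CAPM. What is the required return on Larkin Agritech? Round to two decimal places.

7.06%

Mean R_i = (-6.0 + 0.4 − 2.9 + 2.5 + 9.1 − 7.2 + 0.8) / 7 = -0.4714%
Mean R_m = (-5.6 + 4.2 + 3.4 + 0.3 + 11.1 − 8.4 + 2.4) / 7 = 1.0571%
Σ(R_i − R̄_i)(R_m − R̄_m) = 193.0686  ⇒  Cov = 193.0686 / 6 = 32.1781
Σ(R_m − R̄_m)² = 252.3571  ⇒  Var(R_m) = 252.3571 / 6 = 42.0595
β = Cov / Var(R_m) = 32.1781 / 42.0595 = 0.7651
MRP = 8.15% − 3.49% = 4.66%
E(R) = R_f + β × MRP = 3.49% + 0.7651 × 4.66% = 7.06%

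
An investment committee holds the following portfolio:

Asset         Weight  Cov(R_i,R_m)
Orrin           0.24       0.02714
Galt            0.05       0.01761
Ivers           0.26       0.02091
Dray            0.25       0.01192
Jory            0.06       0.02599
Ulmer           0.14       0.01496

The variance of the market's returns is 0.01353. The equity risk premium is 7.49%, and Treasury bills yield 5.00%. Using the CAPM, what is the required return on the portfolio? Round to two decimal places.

β_Orrin = 0.02714 / 0.01353 = 2.0059
β_Galt = 0.01761 / 0.01353 = 1.3016
β_Ivers = 0.02091 / 0.01353 = 1.5455
β_Dray = 0.01192 / 0.01353 = 0.8810
β_Jory = 0.02599 / 0.01353 = 1.9209
β_Ulmer = 0.01496 / 0.01353 = 1.1057
β_P = Σ w_i β_i = 0.24×2.0059 + 0.05×1.3016 + 0.26×1.5455 + 0.25×0.8810 + 0.06×1.9209 + 0.14×1.1057 = 1.4386
E(R_P) = R_f + β_P × MRP = 5.00% + 1.4386 × 7.49% = 15.78%

15.78%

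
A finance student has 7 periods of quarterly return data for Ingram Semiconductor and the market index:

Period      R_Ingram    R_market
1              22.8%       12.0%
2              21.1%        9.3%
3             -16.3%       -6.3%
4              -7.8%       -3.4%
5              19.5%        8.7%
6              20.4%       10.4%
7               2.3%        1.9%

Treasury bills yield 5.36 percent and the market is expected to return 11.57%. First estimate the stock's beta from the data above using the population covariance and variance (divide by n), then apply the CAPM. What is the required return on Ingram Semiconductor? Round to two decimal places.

18.99%

Mean R_i = (22.8 + 21.1 − 16.3 − 7.8 + 19.5 + 20.4 + 2.3) / 7 = 8.8571%
Mean R_m = (12.0 + 9.3 − 6.3 − 3.4 + 8.7 + 10.4 + 1.9) / 7 = 4.6571%
Σ(R_i − R̄_i)(R_m − R̄_m) = 696.4771  ⇒  Cov = 696.4771 / 7 = 99.4967
Σ(R_m − R̄_m)² = 317.3771  ⇒  Var(R_m) = 317.3771 / 7 = 45.3396
β = Cov / Var(R_m) = 99.4967 / 45.3396 = 2.1945
MRP = 11.57% − 5.36% = 6.21%
E(R) = R_f + β × MRP = 5.36% + 2.1945 × 6.21% = 18.99%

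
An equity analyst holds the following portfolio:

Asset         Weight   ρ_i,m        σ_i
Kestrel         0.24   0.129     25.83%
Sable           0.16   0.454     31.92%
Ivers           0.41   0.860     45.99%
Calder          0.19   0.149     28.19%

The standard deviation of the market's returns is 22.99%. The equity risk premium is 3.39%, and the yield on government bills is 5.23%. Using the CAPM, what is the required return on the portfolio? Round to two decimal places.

β_Kestrel = 0.129 × 25.83% / 22.99% = 0.1449
β_Sable = 0.454 × 31.92% / 22.99% = 0.6303
β_Ivers = 0.860 × 45.99% / 22.99% = 1.7204
β_Calder = 0.149 × 28.19% / 22.99% = 0.1827
β_P = Σ w_i β_i = 0.24×0.1449 + 0.16×0.6303 + 0.41×1.7204 + 0.19×0.1827 = 0.8757
E(R_P) = R_f + β_P × MRP = 5.23% + 0.8757 × 3.39% = 8.20%

8.20%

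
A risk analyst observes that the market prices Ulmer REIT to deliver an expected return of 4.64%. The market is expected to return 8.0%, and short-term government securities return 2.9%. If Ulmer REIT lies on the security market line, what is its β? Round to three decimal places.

MRP = 8.0% − 2.9% = 5.10%
β = (E(R) − R_f) / MRP = (4.64% − 2.9%) / 5.1% = 1.74% / 5.1% = 0.341

0.341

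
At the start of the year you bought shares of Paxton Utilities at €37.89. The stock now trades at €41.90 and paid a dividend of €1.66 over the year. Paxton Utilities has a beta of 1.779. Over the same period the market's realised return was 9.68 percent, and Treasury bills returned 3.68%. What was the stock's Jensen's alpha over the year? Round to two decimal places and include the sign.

+0.61%

Realised HPR = (P1 + D1 − P0) / P0 = (41.90 + 1.66 − 37.89) / 37.89 = 5.67 / 37.89 = 14.9644%
MRP = 9.68% − 3.68% = 6.00%
CAPM required = R_f + β·MRP = 3.68% + 1.779 × 6.00% = 14.35400%
α = realised − required = 14.9644% − 14.35400% = +0.61%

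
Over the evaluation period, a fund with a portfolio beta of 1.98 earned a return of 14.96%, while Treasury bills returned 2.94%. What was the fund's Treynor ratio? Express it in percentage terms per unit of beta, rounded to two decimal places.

6.07%

Treynor = (R_P − R_f) / β_P = (14.96% − 2.94%) / 1.9800 = 12.02% / 1.9800 = 6.07%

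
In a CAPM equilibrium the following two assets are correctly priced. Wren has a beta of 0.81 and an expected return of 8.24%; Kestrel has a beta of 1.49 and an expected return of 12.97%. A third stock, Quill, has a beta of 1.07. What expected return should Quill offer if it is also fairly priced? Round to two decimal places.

MRP (SML slope) = (12.97% − 8.24%) / (1.49 − 0.81) = 4.73% / 0.68 = 6.9559%
R_f (intercept) = 8.24% − 0.81 × 6.9559% = 2.6057%
E(R_Quill) = R_f + β × MRP = 2.6057% + 1.07 × 6.9559% = 10.05%

10.05%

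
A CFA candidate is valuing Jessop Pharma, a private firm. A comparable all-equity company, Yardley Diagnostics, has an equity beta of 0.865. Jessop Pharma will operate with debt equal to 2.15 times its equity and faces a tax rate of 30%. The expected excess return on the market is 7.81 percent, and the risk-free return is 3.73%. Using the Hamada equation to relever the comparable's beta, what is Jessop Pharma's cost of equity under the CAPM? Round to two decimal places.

β_L = β_U × [1 + (1 − t)(D/E)] = 0.865 × [1 + (1 − 0.30) × 2.15]
    = 0.865 × [1 + 0.70 × 2.15] = 0.865 × 2.5050 = 2.1668
E(R) = R_f + β_L × MRP = 3.73% + 2.1668 × 7.81% = 20.65%

20.65%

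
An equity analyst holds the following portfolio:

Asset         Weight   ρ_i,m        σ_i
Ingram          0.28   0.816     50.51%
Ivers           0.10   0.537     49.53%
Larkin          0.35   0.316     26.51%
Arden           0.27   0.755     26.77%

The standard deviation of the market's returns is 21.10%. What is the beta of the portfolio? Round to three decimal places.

1.071

β_Ingram = 0.816 × 50.51% / 21.10% = 1.9534
β_Ivers = 0.537 × 49.53% / 21.10% = 1.2606
β_Larkin = 0.316 × 26.51% / 21.10% = 0.3970
β_Arden = 0.755 × 26.77% / 21.10% = 0.9579
β_P = Σ w_i β_i = 0.28×1.9534 + 0.10×1.2606 + 0.35×0.3970 + 0.27×0.9579 = 1.0706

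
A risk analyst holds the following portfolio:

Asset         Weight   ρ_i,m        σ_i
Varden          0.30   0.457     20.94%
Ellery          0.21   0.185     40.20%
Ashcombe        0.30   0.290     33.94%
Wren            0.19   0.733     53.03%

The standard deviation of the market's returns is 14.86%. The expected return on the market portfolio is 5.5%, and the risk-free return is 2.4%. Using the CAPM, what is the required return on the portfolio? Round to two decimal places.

β_Varden = 0.457 × 20.94% / 14.86% = 0.6440
β_Ellery = 0.185 × 40.20% / 14.86% = 0.5005
β_Ashcombe = 0.290 × 33.94% / 14.86% = 0.6624
β_Wren = 0.733 × 53.03% / 14.86% = 2.6158
β_P = Σ w_i β_i = 0.30×0.6440 + 0.21×0.5005 + 0.30×0.6624 + 0.19×2.6158 = 0.9940
MRP = 5.5% − 2.4% = 3.10%
E(R_P) = R_f + β_P × MRP = 2.4% + 0.9940 × 3.1% = 5.48%

5.48%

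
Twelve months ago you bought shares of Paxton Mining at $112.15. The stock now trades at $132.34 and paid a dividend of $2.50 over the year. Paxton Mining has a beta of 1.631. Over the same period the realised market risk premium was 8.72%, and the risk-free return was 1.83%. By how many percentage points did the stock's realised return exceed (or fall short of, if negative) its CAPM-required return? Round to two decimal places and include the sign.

Realised HPR = (P1 + D1 − P0) / P0 = (132.34 + 2.50 − 112.15) / 112.15 = 22.69 / 112.15 = 20.2318%
CAPM required = R_f + β·MRP = 1.83% + 1.631 × 8.72% = 16.05232%
α = realised − required = 20.2318% − 16.05232% = +4.18%

+4.18%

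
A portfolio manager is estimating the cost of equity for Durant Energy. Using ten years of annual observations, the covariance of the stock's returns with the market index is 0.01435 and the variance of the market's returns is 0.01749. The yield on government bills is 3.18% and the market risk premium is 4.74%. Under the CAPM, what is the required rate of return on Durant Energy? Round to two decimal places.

7.07%

β = Cov(R_i, R_m) / Var(R_m) = 0.01435 / 0.01749 = 0.8205
E(R) = R_f + β × MRP = 3.18% + 0.8205 × 4.74% = 7.07%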